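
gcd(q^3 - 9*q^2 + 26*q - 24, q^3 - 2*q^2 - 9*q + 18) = q^2 - 5*q + 6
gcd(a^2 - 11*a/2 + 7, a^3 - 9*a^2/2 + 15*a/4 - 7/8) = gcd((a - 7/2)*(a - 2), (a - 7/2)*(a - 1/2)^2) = a - 7/2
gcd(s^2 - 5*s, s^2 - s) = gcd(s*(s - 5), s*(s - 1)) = s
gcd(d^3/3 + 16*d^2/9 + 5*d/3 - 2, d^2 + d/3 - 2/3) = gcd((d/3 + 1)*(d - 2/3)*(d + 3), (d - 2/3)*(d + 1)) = d - 2/3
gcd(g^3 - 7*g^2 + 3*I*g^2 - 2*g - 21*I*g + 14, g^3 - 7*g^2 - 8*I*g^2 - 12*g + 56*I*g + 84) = g - 7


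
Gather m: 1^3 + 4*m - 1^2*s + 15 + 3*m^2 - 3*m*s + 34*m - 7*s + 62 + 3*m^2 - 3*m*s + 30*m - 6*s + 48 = 6*m^2 + m*(68 - 6*s) - 14*s + 126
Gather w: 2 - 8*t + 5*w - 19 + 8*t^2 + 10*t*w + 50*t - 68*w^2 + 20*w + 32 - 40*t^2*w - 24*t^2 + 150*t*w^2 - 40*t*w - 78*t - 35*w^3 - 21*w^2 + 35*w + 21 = -16*t^2 - 36*t - 35*w^3 + w^2*(150*t - 89) + w*(-40*t^2 - 30*t + 60) + 36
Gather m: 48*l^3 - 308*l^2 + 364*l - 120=48*l^3 - 308*l^2 + 364*l - 120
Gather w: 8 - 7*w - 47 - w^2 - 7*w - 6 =-w^2 - 14*w - 45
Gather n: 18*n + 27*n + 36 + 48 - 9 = 45*n + 75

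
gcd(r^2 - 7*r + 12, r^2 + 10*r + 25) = 1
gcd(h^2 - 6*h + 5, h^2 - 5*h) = h - 5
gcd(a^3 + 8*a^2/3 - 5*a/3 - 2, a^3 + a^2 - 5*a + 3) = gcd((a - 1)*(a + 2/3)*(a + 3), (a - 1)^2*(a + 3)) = a^2 + 2*a - 3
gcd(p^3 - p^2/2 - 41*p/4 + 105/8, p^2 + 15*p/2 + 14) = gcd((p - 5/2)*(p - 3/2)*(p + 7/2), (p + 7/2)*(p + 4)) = p + 7/2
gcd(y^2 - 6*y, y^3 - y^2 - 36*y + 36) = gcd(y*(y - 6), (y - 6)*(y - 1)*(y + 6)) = y - 6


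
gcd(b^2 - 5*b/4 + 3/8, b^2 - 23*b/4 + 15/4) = b - 3/4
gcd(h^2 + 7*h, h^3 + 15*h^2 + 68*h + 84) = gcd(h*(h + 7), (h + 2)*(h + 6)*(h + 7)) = h + 7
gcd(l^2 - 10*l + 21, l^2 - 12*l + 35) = l - 7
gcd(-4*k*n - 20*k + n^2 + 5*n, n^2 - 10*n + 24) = 1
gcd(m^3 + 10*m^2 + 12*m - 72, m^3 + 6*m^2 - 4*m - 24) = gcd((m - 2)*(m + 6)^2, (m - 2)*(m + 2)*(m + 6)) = m^2 + 4*m - 12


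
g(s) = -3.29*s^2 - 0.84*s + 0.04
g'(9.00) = -60.06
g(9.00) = -274.01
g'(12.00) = -79.80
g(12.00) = -483.80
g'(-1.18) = 6.92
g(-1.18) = -3.55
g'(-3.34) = 21.14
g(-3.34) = -33.86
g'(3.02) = -20.71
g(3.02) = -32.50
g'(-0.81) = 4.49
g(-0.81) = -1.44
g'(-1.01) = 5.81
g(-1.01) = -2.47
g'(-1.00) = 5.74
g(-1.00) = -2.41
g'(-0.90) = 5.08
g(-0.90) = -1.87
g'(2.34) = -16.24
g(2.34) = -19.94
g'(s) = -6.58*s - 0.84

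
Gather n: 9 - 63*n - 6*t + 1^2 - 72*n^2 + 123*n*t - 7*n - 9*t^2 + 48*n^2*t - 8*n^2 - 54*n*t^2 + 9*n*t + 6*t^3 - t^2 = n^2*(48*t - 80) + n*(-54*t^2 + 132*t - 70) + 6*t^3 - 10*t^2 - 6*t + 10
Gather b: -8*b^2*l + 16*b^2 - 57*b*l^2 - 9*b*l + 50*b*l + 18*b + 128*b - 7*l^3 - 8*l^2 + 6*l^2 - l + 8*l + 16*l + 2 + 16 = b^2*(16 - 8*l) + b*(-57*l^2 + 41*l + 146) - 7*l^3 - 2*l^2 + 23*l + 18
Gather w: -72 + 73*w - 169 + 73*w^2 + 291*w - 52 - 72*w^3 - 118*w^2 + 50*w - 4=-72*w^3 - 45*w^2 + 414*w - 297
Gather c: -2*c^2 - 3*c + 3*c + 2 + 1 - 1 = 2 - 2*c^2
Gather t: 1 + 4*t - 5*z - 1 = 4*t - 5*z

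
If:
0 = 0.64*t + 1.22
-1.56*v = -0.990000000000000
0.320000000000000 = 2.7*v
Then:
No Solution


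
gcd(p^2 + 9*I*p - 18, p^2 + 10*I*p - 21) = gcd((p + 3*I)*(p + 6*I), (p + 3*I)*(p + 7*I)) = p + 3*I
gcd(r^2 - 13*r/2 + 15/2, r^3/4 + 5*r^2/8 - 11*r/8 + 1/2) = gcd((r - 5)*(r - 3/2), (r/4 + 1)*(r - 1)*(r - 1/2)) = 1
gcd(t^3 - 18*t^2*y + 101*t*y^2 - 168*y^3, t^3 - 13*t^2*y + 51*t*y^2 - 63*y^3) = t^2 - 10*t*y + 21*y^2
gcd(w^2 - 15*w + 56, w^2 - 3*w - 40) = w - 8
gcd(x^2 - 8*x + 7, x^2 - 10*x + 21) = x - 7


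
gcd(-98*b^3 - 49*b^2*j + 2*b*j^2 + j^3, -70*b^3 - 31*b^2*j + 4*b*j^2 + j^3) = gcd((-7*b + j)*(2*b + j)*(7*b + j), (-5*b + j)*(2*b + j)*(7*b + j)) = 14*b^2 + 9*b*j + j^2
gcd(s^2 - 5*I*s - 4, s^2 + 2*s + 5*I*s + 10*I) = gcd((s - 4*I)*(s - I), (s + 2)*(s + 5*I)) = 1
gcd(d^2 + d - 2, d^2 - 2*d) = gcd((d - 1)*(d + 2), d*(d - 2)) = 1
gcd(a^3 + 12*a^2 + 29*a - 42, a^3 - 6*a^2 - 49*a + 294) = a + 7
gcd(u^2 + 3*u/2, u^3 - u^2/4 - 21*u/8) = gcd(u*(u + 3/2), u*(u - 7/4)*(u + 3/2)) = u^2 + 3*u/2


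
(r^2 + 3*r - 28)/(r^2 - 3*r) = (r^2 + 3*r - 28)/(r*(r - 3))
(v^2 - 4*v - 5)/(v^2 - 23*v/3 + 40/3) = 3*(v + 1)/(3*v - 8)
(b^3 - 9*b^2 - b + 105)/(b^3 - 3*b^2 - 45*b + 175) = (b^2 - 4*b - 21)/(b^2 + 2*b - 35)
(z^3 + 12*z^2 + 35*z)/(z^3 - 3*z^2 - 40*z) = (z + 7)/(z - 8)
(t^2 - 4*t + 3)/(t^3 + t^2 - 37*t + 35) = (t - 3)/(t^2 + 2*t - 35)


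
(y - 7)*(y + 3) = y^2 - 4*y - 21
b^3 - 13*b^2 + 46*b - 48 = (b - 8)*(b - 3)*(b - 2)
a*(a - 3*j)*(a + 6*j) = a^3 + 3*a^2*j - 18*a*j^2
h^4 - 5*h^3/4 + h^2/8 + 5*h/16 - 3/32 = (h - 3/4)*(h - 1/2)^2*(h + 1/2)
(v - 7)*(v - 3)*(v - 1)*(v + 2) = v^4 - 9*v^3 + 9*v^2 + 41*v - 42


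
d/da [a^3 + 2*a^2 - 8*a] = 3*a^2 + 4*a - 8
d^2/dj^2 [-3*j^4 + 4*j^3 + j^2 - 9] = -36*j^2 + 24*j + 2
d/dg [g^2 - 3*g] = 2*g - 3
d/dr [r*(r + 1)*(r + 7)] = 3*r^2 + 16*r + 7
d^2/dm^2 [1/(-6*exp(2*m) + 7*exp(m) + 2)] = (2*(12*exp(m) - 7)^2*exp(m) + (24*exp(m) - 7)*(-6*exp(2*m) + 7*exp(m) + 2))*exp(m)/(-6*exp(2*m) + 7*exp(m) + 2)^3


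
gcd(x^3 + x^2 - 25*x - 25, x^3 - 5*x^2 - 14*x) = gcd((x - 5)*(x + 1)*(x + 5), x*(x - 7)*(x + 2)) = 1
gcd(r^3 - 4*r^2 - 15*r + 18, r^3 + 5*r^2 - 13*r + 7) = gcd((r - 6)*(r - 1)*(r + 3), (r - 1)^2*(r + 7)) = r - 1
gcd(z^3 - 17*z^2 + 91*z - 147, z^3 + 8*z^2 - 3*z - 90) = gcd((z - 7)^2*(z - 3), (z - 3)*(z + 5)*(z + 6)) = z - 3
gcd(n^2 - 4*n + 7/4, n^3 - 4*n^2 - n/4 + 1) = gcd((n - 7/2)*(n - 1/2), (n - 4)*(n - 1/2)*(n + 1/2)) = n - 1/2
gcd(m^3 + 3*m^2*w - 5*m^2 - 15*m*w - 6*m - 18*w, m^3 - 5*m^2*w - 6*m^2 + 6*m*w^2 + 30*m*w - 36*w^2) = m - 6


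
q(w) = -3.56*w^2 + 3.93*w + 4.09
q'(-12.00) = 89.37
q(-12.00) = -555.71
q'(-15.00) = 110.73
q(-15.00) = -855.86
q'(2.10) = -11.02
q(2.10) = -3.36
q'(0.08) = 3.36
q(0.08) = 4.38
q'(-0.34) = 6.35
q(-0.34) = 2.34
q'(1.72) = -8.32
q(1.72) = 0.32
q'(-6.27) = 48.57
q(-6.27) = -160.51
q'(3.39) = -20.21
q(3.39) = -23.50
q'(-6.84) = 52.63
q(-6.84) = -189.35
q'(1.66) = -7.89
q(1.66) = 0.80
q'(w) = 3.93 - 7.12*w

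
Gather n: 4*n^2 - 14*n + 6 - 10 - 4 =4*n^2 - 14*n - 8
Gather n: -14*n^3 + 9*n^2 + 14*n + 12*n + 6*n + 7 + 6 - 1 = -14*n^3 + 9*n^2 + 32*n + 12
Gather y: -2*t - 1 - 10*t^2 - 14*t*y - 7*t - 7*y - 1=-10*t^2 - 9*t + y*(-14*t - 7) - 2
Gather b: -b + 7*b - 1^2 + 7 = 6*b + 6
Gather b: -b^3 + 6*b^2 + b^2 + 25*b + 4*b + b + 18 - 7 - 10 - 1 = -b^3 + 7*b^2 + 30*b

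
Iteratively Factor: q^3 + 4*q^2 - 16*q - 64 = (q + 4)*(q^2 - 16) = (q + 4)^2*(q - 4)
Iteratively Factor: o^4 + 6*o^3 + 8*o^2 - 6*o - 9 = (o - 1)*(o^3 + 7*o^2 + 15*o + 9) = (o - 1)*(o + 3)*(o^2 + 4*o + 3) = (o - 1)*(o + 3)^2*(o + 1)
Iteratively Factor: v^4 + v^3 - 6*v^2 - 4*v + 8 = (v + 2)*(v^3 - v^2 - 4*v + 4) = (v - 2)*(v + 2)*(v^2 + v - 2) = (v - 2)*(v + 2)^2*(v - 1)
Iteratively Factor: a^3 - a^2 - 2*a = (a - 2)*(a^2 + a) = a*(a - 2)*(a + 1)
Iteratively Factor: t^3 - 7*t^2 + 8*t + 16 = (t - 4)*(t^2 - 3*t - 4) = (t - 4)^2*(t + 1)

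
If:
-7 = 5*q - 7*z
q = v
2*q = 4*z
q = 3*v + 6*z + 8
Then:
No Solution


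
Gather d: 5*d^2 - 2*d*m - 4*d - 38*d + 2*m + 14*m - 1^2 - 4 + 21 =5*d^2 + d*(-2*m - 42) + 16*m + 16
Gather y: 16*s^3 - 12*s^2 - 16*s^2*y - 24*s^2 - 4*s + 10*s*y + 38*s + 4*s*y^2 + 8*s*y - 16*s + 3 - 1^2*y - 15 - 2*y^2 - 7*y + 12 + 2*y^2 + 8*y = 16*s^3 - 36*s^2 + 4*s*y^2 + 18*s + y*(-16*s^2 + 18*s)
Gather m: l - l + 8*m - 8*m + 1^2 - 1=0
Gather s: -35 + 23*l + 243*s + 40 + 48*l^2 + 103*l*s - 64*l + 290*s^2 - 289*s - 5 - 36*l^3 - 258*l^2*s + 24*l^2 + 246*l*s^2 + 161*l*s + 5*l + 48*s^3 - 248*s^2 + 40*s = -36*l^3 + 72*l^2 - 36*l + 48*s^3 + s^2*(246*l + 42) + s*(-258*l^2 + 264*l - 6)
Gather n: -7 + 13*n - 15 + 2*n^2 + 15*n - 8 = 2*n^2 + 28*n - 30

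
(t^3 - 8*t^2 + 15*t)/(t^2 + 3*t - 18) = t*(t - 5)/(t + 6)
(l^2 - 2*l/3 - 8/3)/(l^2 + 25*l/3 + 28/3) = (l - 2)/(l + 7)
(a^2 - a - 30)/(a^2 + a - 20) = (a - 6)/(a - 4)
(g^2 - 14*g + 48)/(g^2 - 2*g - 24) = (g - 8)/(g + 4)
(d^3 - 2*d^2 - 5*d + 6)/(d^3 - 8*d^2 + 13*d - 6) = (d^2 - d - 6)/(d^2 - 7*d + 6)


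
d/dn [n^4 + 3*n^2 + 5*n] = 4*n^3 + 6*n + 5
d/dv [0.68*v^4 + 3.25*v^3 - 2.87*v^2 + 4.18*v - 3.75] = 2.72*v^3 + 9.75*v^2 - 5.74*v + 4.18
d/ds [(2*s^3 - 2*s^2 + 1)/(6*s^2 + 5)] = 2*s*(6*s^3 + 15*s - 16)/(36*s^4 + 60*s^2 + 25)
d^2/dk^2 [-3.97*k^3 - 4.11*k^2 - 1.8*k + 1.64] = -23.82*k - 8.22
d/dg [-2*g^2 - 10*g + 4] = -4*g - 10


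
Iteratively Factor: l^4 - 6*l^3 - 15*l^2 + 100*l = (l - 5)*(l^3 - l^2 - 20*l) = (l - 5)*(l + 4)*(l^2 - 5*l) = (l - 5)^2*(l + 4)*(l)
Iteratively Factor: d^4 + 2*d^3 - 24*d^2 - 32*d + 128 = (d + 4)*(d^3 - 2*d^2 - 16*d + 32) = (d - 2)*(d + 4)*(d^2 - 16) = (d - 2)*(d + 4)^2*(d - 4)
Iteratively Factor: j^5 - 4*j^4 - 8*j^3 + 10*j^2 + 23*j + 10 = (j + 1)*(j^4 - 5*j^3 - 3*j^2 + 13*j + 10) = (j + 1)^2*(j^3 - 6*j^2 + 3*j + 10) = (j - 2)*(j + 1)^2*(j^2 - 4*j - 5) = (j - 2)*(j + 1)^3*(j - 5)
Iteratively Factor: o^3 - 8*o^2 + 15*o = (o)*(o^2 - 8*o + 15) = o*(o - 5)*(o - 3)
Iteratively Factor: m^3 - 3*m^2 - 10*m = (m + 2)*(m^2 - 5*m) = (m - 5)*(m + 2)*(m)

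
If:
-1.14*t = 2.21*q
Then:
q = -0.515837104072398*t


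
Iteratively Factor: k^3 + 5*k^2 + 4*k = (k + 4)*(k^2 + k) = k*(k + 4)*(k + 1)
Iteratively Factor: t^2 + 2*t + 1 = (t + 1)*(t + 1)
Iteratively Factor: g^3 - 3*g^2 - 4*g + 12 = (g + 2)*(g^2 - 5*g + 6) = (g - 2)*(g + 2)*(g - 3)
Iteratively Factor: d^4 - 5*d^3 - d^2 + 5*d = (d + 1)*(d^3 - 6*d^2 + 5*d) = (d - 5)*(d + 1)*(d^2 - d) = d*(d - 5)*(d + 1)*(d - 1)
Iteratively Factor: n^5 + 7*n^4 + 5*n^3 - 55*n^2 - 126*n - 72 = (n + 4)*(n^4 + 3*n^3 - 7*n^2 - 27*n - 18) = (n + 3)*(n + 4)*(n^3 - 7*n - 6) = (n + 1)*(n + 3)*(n + 4)*(n^2 - n - 6) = (n + 1)*(n + 2)*(n + 3)*(n + 4)*(n - 3)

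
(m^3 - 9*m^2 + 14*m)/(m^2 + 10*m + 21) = m*(m^2 - 9*m + 14)/(m^2 + 10*m + 21)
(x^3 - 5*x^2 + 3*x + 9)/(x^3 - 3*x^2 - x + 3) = (x - 3)/(x - 1)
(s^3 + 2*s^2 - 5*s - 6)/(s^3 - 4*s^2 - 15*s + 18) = (s^2 - s - 2)/(s^2 - 7*s + 6)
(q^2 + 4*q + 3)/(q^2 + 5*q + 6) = (q + 1)/(q + 2)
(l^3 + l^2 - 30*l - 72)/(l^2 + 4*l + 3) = (l^2 - 2*l - 24)/(l + 1)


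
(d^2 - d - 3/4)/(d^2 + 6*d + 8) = (d^2 - d - 3/4)/(d^2 + 6*d + 8)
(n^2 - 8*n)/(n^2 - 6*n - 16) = n/(n + 2)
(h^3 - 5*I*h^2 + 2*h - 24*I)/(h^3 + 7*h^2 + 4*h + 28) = (h^2 - 7*I*h - 12)/(h^2 + h*(7 - 2*I) - 14*I)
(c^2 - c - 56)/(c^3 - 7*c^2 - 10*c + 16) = (c + 7)/(c^2 + c - 2)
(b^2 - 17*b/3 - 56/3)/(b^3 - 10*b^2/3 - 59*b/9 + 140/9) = 3*(b - 8)/(3*b^2 - 17*b + 20)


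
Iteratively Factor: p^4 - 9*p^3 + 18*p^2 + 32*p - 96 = (p - 3)*(p^3 - 6*p^2 + 32) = (p - 3)*(p + 2)*(p^2 - 8*p + 16) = (p - 4)*(p - 3)*(p + 2)*(p - 4)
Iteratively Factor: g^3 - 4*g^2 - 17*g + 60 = (g - 5)*(g^2 + g - 12) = (g - 5)*(g + 4)*(g - 3)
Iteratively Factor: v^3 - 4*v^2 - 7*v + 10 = (v - 1)*(v^2 - 3*v - 10) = (v - 5)*(v - 1)*(v + 2)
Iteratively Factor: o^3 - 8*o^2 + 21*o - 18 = (o - 3)*(o^2 - 5*o + 6) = (o - 3)*(o - 2)*(o - 3)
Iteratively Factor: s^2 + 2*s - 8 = (s - 2)*(s + 4)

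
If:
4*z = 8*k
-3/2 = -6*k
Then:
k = 1/4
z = 1/2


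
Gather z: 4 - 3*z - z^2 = -z^2 - 3*z + 4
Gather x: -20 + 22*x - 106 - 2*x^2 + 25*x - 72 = -2*x^2 + 47*x - 198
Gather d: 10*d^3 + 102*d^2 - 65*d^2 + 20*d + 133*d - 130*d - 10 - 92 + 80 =10*d^3 + 37*d^2 + 23*d - 22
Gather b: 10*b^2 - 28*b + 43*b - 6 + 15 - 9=10*b^2 + 15*b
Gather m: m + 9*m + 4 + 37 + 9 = 10*m + 50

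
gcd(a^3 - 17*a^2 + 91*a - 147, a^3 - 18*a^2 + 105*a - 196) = a^2 - 14*a + 49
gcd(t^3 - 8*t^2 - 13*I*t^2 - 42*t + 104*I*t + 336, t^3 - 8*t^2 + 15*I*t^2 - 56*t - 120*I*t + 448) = t - 8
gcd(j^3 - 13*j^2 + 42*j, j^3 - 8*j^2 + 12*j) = j^2 - 6*j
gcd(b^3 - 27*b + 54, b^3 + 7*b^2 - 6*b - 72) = b^2 + 3*b - 18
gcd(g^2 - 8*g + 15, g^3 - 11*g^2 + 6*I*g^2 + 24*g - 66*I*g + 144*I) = g - 3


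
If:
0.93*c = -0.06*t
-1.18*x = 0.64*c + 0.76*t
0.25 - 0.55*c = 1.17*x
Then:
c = 0.02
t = -0.33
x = 0.20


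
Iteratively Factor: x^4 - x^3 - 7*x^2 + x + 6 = (x - 1)*(x^3 - 7*x - 6) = (x - 1)*(x + 1)*(x^2 - x - 6) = (x - 1)*(x + 1)*(x + 2)*(x - 3)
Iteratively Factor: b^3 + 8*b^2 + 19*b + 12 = (b + 1)*(b^2 + 7*b + 12) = (b + 1)*(b + 4)*(b + 3)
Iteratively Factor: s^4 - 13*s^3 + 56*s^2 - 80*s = (s - 5)*(s^3 - 8*s^2 + 16*s) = (s - 5)*(s - 4)*(s^2 - 4*s) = s*(s - 5)*(s - 4)*(s - 4)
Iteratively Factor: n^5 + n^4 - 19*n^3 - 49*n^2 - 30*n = (n + 2)*(n^4 - n^3 - 17*n^2 - 15*n) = n*(n + 2)*(n^3 - n^2 - 17*n - 15) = n*(n + 2)*(n + 3)*(n^2 - 4*n - 5) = n*(n + 1)*(n + 2)*(n + 3)*(n - 5)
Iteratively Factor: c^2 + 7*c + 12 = (c + 3)*(c + 4)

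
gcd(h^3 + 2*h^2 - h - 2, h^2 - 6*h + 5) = h - 1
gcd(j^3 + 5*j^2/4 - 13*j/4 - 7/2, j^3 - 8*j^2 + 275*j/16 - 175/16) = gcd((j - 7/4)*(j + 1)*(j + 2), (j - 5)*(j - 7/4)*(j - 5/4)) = j - 7/4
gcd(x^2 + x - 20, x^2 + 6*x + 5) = x + 5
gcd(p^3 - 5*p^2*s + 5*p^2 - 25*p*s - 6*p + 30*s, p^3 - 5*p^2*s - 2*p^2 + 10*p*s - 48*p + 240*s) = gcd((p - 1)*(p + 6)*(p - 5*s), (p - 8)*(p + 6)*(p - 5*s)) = p^2 - 5*p*s + 6*p - 30*s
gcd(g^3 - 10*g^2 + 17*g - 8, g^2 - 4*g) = 1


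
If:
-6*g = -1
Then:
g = 1/6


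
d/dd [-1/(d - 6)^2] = 2/(d - 6)^3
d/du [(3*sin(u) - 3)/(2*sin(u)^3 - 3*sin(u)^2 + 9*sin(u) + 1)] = 3*(-4*sin(u)^3 + 9*sin(u)^2 - 6*sin(u) + 10)*cos(u)/(2*sin(u)^3 - 3*sin(u)^2 + 9*sin(u) + 1)^2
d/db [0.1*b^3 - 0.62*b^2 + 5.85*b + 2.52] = 0.3*b^2 - 1.24*b + 5.85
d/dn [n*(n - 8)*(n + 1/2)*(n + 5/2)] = 4*n^3 - 15*n^2 - 91*n/2 - 10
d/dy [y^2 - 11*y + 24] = 2*y - 11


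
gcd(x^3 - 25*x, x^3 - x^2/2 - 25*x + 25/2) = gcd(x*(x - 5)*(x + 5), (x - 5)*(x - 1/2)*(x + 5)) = x^2 - 25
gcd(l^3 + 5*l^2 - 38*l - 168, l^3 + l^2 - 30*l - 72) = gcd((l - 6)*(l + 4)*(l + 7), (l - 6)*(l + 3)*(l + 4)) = l^2 - 2*l - 24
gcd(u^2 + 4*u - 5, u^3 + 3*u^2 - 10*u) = u + 5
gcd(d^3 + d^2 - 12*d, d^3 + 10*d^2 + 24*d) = d^2 + 4*d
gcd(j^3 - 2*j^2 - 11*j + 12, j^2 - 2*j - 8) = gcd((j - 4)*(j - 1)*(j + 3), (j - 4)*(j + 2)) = j - 4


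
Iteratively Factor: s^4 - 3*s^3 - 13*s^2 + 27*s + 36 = (s - 4)*(s^3 + s^2 - 9*s - 9) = (s - 4)*(s - 3)*(s^2 + 4*s + 3) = (s - 4)*(s - 3)*(s + 3)*(s + 1)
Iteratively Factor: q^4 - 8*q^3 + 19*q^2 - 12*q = (q - 3)*(q^3 - 5*q^2 + 4*q) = (q - 3)*(q - 1)*(q^2 - 4*q) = (q - 4)*(q - 3)*(q - 1)*(q)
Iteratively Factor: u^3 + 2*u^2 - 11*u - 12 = (u + 1)*(u^2 + u - 12) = (u + 1)*(u + 4)*(u - 3)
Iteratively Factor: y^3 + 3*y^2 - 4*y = (y + 4)*(y^2 - y) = y*(y + 4)*(y - 1)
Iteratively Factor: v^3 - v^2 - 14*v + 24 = (v + 4)*(v^2 - 5*v + 6) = (v - 2)*(v + 4)*(v - 3)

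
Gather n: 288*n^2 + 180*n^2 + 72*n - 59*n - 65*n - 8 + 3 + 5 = 468*n^2 - 52*n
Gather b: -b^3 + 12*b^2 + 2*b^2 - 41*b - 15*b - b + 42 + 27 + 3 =-b^3 + 14*b^2 - 57*b + 72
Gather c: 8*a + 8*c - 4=8*a + 8*c - 4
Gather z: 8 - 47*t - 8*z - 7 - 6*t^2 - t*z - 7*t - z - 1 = -6*t^2 - 54*t + z*(-t - 9)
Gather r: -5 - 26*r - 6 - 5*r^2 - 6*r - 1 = -5*r^2 - 32*r - 12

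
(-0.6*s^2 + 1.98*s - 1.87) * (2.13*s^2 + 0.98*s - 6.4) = -1.278*s^4 + 3.6294*s^3 + 1.7973*s^2 - 14.5046*s + 11.968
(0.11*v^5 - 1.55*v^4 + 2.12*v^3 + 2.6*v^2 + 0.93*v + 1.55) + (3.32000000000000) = 0.11*v^5 - 1.55*v^4 + 2.12*v^3 + 2.6*v^2 + 0.93*v + 4.87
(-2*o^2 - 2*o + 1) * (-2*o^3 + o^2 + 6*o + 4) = 4*o^5 + 2*o^4 - 16*o^3 - 19*o^2 - 2*o + 4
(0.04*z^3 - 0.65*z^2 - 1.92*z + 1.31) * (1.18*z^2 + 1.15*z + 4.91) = 0.0472*z^5 - 0.721*z^4 - 2.8167*z^3 - 3.8537*z^2 - 7.9207*z + 6.4321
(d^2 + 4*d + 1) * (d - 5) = d^3 - d^2 - 19*d - 5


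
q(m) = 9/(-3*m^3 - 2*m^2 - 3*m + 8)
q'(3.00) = 0.09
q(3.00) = -0.09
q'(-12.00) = 0.00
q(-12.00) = 0.00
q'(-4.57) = 0.02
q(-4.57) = 0.03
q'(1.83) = 0.71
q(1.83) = -0.40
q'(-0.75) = 0.42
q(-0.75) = 0.87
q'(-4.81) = 0.02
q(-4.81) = 0.03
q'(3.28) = 0.06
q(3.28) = -0.07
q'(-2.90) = 0.11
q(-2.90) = 0.12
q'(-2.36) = 0.21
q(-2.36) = 0.21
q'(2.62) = 0.15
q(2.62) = -0.13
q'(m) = 9*(9*m^2 + 4*m + 3)/(-3*m^3 - 2*m^2 - 3*m + 8)^2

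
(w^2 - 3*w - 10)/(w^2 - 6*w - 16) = (w - 5)/(w - 8)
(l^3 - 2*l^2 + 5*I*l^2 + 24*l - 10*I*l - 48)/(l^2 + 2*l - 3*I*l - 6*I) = (l^2 + l*(-2 + 8*I) - 16*I)/(l + 2)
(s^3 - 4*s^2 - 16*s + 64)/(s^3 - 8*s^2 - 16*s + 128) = (s - 4)/(s - 8)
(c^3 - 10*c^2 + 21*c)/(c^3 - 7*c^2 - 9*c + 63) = c/(c + 3)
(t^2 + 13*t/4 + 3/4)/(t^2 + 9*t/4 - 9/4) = (4*t + 1)/(4*t - 3)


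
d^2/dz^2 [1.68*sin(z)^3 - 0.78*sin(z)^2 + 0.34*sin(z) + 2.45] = -1.6*sin(z) + 3.78*sin(3*z) - 1.56*cos(2*z)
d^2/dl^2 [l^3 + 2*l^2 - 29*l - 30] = 6*l + 4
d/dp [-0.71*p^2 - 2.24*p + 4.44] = -1.42*p - 2.24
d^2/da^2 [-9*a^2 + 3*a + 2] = -18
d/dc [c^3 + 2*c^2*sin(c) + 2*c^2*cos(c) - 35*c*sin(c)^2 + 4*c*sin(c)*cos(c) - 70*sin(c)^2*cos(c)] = 2*sqrt(2)*c^2*cos(c + pi/4) + 3*c^2 - 35*c*sin(2*c) + 4*sqrt(2)*c*sin(c + pi/4) + 4*c*cos(2*c) + 35*sin(c)/2 + 2*sin(2*c) - 105*sin(3*c)/2 + 35*cos(2*c)/2 - 35/2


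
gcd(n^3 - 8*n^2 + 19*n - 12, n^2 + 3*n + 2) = 1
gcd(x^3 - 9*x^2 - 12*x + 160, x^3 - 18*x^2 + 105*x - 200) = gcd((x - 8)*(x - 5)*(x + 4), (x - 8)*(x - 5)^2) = x^2 - 13*x + 40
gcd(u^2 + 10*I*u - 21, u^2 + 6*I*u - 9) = u + 3*I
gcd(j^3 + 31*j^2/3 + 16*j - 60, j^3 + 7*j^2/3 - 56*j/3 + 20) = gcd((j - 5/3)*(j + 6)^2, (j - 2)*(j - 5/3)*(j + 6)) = j^2 + 13*j/3 - 10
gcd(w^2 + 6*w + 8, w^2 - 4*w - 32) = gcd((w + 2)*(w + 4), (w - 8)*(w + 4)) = w + 4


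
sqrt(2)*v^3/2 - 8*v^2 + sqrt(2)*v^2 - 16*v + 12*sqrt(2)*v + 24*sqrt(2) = (v - 6*sqrt(2))*(v - 2*sqrt(2))*(sqrt(2)*v/2 + sqrt(2))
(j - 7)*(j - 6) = j^2 - 13*j + 42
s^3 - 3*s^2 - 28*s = s*(s - 7)*(s + 4)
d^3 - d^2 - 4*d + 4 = (d - 2)*(d - 1)*(d + 2)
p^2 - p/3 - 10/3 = (p - 2)*(p + 5/3)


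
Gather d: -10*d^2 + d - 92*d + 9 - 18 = -10*d^2 - 91*d - 9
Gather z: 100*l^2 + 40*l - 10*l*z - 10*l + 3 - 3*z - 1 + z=100*l^2 + 30*l + z*(-10*l - 2) + 2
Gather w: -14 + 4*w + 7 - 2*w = 2*w - 7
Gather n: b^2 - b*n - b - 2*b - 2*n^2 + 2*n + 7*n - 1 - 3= b^2 - 3*b - 2*n^2 + n*(9 - b) - 4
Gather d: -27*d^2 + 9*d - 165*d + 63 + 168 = -27*d^2 - 156*d + 231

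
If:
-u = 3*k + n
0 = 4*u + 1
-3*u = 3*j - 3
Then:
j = 5/4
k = 1/12 - n/3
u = -1/4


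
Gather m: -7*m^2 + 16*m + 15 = -7*m^2 + 16*m + 15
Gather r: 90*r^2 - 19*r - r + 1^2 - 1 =90*r^2 - 20*r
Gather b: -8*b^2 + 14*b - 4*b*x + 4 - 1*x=-8*b^2 + b*(14 - 4*x) - x + 4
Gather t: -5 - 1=-6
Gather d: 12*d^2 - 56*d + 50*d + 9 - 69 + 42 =12*d^2 - 6*d - 18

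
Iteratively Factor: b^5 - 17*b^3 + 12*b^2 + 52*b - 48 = (b + 2)*(b^4 - 2*b^3 - 13*b^2 + 38*b - 24) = (b - 3)*(b + 2)*(b^3 + b^2 - 10*b + 8) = (b - 3)*(b - 1)*(b + 2)*(b^2 + 2*b - 8) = (b - 3)*(b - 1)*(b + 2)*(b + 4)*(b - 2)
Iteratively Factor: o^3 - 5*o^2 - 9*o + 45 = (o + 3)*(o^2 - 8*o + 15) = (o - 3)*(o + 3)*(o - 5)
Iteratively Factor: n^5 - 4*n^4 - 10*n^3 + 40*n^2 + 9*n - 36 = (n - 3)*(n^4 - n^3 - 13*n^2 + n + 12) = (n - 4)*(n - 3)*(n^3 + 3*n^2 - n - 3) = (n - 4)*(n - 3)*(n + 1)*(n^2 + 2*n - 3) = (n - 4)*(n - 3)*(n + 1)*(n + 3)*(n - 1)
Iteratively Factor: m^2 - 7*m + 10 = (m - 5)*(m - 2)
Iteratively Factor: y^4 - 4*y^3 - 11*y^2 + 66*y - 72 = (y - 2)*(y^3 - 2*y^2 - 15*y + 36) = (y - 3)*(y - 2)*(y^2 + y - 12) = (y - 3)^2*(y - 2)*(y + 4)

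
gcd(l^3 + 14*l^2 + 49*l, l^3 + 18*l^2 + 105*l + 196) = l^2 + 14*l + 49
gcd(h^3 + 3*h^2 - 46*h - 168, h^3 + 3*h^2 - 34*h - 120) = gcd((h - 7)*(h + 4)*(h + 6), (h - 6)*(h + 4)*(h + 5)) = h + 4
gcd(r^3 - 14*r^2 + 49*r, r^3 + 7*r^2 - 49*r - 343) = r - 7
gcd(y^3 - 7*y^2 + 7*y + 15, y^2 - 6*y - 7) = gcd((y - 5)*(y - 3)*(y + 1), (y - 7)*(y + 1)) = y + 1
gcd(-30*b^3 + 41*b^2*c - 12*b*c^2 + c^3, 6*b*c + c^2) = 1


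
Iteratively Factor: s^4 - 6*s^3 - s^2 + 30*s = (s - 5)*(s^3 - s^2 - 6*s) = (s - 5)*(s + 2)*(s^2 - 3*s) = (s - 5)*(s - 3)*(s + 2)*(s)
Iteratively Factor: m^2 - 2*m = (m - 2)*(m)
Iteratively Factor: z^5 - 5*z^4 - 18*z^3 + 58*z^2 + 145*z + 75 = (z + 3)*(z^4 - 8*z^3 + 6*z^2 + 40*z + 25) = (z + 1)*(z + 3)*(z^3 - 9*z^2 + 15*z + 25) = (z - 5)*(z + 1)*(z + 3)*(z^2 - 4*z - 5) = (z - 5)^2*(z + 1)*(z + 3)*(z + 1)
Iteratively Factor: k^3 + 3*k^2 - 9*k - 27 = (k + 3)*(k^2 - 9) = (k + 3)^2*(k - 3)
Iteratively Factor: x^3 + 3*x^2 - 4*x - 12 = (x + 3)*(x^2 - 4) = (x + 2)*(x + 3)*(x - 2)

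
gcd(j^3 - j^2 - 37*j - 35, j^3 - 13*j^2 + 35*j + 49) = j^2 - 6*j - 7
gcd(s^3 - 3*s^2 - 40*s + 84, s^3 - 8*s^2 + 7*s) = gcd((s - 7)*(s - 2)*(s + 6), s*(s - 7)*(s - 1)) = s - 7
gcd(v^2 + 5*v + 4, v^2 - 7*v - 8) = v + 1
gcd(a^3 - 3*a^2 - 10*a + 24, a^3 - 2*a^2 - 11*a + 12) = a^2 - a - 12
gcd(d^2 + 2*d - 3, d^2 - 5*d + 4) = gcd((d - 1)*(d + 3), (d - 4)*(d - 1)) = d - 1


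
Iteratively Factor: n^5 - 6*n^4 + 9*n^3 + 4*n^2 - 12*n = (n - 3)*(n^4 - 3*n^3 + 4*n) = (n - 3)*(n - 2)*(n^3 - n^2 - 2*n) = (n - 3)*(n - 2)*(n + 1)*(n^2 - 2*n) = n*(n - 3)*(n - 2)*(n + 1)*(n - 2)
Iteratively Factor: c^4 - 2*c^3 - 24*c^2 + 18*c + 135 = (c + 3)*(c^3 - 5*c^2 - 9*c + 45) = (c + 3)^2*(c^2 - 8*c + 15) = (c - 3)*(c + 3)^2*(c - 5)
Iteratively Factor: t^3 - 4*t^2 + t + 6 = (t - 3)*(t^2 - t - 2) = (t - 3)*(t + 1)*(t - 2)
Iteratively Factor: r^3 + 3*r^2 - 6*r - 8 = (r + 1)*(r^2 + 2*r - 8) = (r - 2)*(r + 1)*(r + 4)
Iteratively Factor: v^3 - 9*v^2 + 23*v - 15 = (v - 5)*(v^2 - 4*v + 3) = (v - 5)*(v - 1)*(v - 3)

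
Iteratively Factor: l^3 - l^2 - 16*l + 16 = (l + 4)*(l^2 - 5*l + 4) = (l - 4)*(l + 4)*(l - 1)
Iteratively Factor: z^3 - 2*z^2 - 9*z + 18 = (z - 2)*(z^2 - 9) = (z - 3)*(z - 2)*(z + 3)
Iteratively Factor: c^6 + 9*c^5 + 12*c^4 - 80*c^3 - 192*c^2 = (c + 4)*(c^5 + 5*c^4 - 8*c^3 - 48*c^2) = c*(c + 4)*(c^4 + 5*c^3 - 8*c^2 - 48*c) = c*(c + 4)^2*(c^3 + c^2 - 12*c) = c*(c - 3)*(c + 4)^2*(c^2 + 4*c) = c*(c - 3)*(c + 4)^3*(c)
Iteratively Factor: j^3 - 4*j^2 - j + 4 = (j + 1)*(j^2 - 5*j + 4) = (j - 1)*(j + 1)*(j - 4)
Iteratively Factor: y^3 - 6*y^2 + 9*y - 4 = (y - 1)*(y^2 - 5*y + 4) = (y - 1)^2*(y - 4)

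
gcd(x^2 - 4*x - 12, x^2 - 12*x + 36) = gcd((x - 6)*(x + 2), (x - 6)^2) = x - 6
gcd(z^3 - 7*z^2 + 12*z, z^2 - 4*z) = z^2 - 4*z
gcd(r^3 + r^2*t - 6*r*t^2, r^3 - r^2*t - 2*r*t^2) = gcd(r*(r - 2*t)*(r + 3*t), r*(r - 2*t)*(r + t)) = r^2 - 2*r*t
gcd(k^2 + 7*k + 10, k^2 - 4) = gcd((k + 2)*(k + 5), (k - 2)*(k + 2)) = k + 2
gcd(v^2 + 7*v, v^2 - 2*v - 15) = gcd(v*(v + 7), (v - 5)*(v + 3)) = 1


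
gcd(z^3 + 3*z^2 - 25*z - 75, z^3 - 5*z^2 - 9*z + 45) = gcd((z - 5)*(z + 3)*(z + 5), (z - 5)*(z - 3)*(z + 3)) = z^2 - 2*z - 15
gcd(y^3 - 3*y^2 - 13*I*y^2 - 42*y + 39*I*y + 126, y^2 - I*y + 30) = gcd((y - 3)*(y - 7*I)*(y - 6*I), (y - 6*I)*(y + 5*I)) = y - 6*I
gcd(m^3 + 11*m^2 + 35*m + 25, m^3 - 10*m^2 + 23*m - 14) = 1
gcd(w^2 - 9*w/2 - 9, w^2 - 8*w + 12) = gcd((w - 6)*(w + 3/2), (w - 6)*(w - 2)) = w - 6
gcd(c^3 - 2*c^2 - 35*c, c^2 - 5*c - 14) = c - 7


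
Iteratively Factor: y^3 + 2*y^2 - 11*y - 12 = (y + 1)*(y^2 + y - 12) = (y - 3)*(y + 1)*(y + 4)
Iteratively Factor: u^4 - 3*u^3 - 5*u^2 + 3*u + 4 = (u - 1)*(u^3 - 2*u^2 - 7*u - 4) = (u - 1)*(u + 1)*(u^2 - 3*u - 4) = (u - 4)*(u - 1)*(u + 1)*(u + 1)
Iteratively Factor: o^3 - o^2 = (o)*(o^2 - o) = o^2*(o - 1)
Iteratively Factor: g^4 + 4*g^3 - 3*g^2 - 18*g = (g - 2)*(g^3 + 6*g^2 + 9*g) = (g - 2)*(g + 3)*(g^2 + 3*g) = g*(g - 2)*(g + 3)*(g + 3)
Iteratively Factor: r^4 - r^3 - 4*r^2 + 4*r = (r - 2)*(r^3 + r^2 - 2*r) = r*(r - 2)*(r^2 + r - 2) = r*(r - 2)*(r - 1)*(r + 2)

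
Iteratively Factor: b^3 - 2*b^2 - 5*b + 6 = (b - 1)*(b^2 - b - 6) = (b - 1)*(b + 2)*(b - 3)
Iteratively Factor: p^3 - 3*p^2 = (p)*(p^2 - 3*p) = p^2*(p - 3)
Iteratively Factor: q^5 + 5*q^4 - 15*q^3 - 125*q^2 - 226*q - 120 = (q + 2)*(q^4 + 3*q^3 - 21*q^2 - 83*q - 60) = (q + 2)*(q + 4)*(q^3 - q^2 - 17*q - 15) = (q - 5)*(q + 2)*(q + 4)*(q^2 + 4*q + 3) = (q - 5)*(q + 2)*(q + 3)*(q + 4)*(q + 1)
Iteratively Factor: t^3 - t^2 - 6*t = (t - 3)*(t^2 + 2*t) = t*(t - 3)*(t + 2)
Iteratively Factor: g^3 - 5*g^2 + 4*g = (g - 4)*(g^2 - g) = (g - 4)*(g - 1)*(g)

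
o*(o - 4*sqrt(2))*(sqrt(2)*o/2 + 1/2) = sqrt(2)*o^3/2 - 7*o^2/2 - 2*sqrt(2)*o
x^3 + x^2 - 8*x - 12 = (x - 3)*(x + 2)^2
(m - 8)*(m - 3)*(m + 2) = m^3 - 9*m^2 + 2*m + 48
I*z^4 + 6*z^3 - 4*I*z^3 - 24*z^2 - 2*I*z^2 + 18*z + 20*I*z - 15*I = (z - 3)*(z - 1)*(z - 5*I)*(I*z + 1)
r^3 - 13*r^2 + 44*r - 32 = (r - 8)*(r - 4)*(r - 1)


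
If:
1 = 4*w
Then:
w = 1/4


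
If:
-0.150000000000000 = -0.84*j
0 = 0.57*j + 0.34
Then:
No Solution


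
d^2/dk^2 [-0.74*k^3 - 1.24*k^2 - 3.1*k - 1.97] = -4.44*k - 2.48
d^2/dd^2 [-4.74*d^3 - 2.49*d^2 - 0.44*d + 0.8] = -28.44*d - 4.98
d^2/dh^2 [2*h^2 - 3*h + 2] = 4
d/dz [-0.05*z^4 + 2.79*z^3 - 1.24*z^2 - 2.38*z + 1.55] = -0.2*z^3 + 8.37*z^2 - 2.48*z - 2.38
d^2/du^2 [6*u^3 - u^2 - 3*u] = 36*u - 2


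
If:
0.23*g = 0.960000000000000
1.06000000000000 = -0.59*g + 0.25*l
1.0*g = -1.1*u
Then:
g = 4.17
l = 14.09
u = -3.79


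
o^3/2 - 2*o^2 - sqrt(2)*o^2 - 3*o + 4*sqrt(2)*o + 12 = (o/2 + sqrt(2)/2)*(o - 4)*(o - 3*sqrt(2))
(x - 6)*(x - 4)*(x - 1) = x^3 - 11*x^2 + 34*x - 24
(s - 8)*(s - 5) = s^2 - 13*s + 40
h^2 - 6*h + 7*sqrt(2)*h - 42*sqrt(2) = (h - 6)*(h + 7*sqrt(2))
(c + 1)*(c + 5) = c^2 + 6*c + 5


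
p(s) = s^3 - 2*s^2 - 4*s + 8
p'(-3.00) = 35.00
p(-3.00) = -25.00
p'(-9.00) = 275.00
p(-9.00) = -847.00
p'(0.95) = -5.09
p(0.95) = 3.25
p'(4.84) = 46.92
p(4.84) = 55.17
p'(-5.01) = 91.34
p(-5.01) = -147.91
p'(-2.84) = 31.56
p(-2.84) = -19.68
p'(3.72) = 22.64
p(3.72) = 16.92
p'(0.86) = -5.22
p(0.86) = 3.72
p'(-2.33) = 21.61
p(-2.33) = -6.19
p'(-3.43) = 45.01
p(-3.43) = -42.16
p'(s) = 3*s^2 - 4*s - 4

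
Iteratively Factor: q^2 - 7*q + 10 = (q - 5)*(q - 2)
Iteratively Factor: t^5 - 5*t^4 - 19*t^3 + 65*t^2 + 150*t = (t + 3)*(t^4 - 8*t^3 + 5*t^2 + 50*t) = (t - 5)*(t + 3)*(t^3 - 3*t^2 - 10*t) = (t - 5)^2*(t + 3)*(t^2 + 2*t) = t*(t - 5)^2*(t + 3)*(t + 2)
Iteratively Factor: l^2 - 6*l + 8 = (l - 2)*(l - 4)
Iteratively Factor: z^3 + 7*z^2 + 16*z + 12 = (z + 2)*(z^2 + 5*z + 6) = (z + 2)*(z + 3)*(z + 2)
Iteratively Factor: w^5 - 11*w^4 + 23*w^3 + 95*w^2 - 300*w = (w - 5)*(w^4 - 6*w^3 - 7*w^2 + 60*w) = (w - 5)*(w + 3)*(w^3 - 9*w^2 + 20*w) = w*(w - 5)*(w + 3)*(w^2 - 9*w + 20) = w*(w - 5)^2*(w + 3)*(w - 4)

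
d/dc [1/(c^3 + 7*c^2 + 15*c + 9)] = (-3*c^2 - 14*c - 15)/(c^3 + 7*c^2 + 15*c + 9)^2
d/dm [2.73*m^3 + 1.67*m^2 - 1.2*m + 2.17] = 8.19*m^2 + 3.34*m - 1.2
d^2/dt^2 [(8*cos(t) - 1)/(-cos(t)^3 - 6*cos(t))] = (-54*(1 - cos(t)^2)^2/cos(t)^3 + 18*sin(t)^6/cos(t)^3 + 32*cos(t)^4 + 9*cos(t)^3 - 240*cos(t)^2 + 96 - 54/cos(t) + 108/cos(t)^3)/(cos(t)^2 + 6)^3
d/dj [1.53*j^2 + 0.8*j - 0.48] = 3.06*j + 0.8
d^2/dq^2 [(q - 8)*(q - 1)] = 2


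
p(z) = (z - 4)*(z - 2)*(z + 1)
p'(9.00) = 155.00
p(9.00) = 350.00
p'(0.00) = 2.00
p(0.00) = 8.00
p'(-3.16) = 63.56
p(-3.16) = -79.80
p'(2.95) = -1.39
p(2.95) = -3.94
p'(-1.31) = 20.25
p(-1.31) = -5.45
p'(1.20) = -5.68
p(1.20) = 4.93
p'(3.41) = 2.78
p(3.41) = -3.67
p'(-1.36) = 21.15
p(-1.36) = -6.48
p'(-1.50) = 23.75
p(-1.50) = -9.62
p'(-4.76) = 117.57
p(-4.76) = -222.66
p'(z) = (z - 4)*(z - 2) + (z - 4)*(z + 1) + (z - 2)*(z + 1) = 3*z^2 - 10*z + 2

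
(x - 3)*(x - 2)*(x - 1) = x^3 - 6*x^2 + 11*x - 6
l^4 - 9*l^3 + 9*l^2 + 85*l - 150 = (l - 5)^2*(l - 2)*(l + 3)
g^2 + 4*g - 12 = (g - 2)*(g + 6)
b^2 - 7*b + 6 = (b - 6)*(b - 1)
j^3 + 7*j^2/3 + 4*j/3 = j*(j + 1)*(j + 4/3)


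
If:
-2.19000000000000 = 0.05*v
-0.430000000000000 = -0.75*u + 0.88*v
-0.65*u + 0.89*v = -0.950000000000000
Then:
No Solution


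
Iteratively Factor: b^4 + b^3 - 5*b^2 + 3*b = (b + 3)*(b^3 - 2*b^2 + b) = (b - 1)*(b + 3)*(b^2 - b) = (b - 1)^2*(b + 3)*(b)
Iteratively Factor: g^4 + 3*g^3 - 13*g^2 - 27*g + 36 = (g + 3)*(g^3 - 13*g + 12) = (g - 3)*(g + 3)*(g^2 + 3*g - 4) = (g - 3)*(g + 3)*(g + 4)*(g - 1)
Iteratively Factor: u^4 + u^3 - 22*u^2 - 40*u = (u + 4)*(u^3 - 3*u^2 - 10*u) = (u + 2)*(u + 4)*(u^2 - 5*u) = (u - 5)*(u + 2)*(u + 4)*(u)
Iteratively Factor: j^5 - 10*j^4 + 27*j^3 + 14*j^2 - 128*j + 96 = (j - 4)*(j^4 - 6*j^3 + 3*j^2 + 26*j - 24) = (j - 4)*(j - 1)*(j^3 - 5*j^2 - 2*j + 24) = (j - 4)^2*(j - 1)*(j^2 - j - 6) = (j - 4)^2*(j - 3)*(j - 1)*(j + 2)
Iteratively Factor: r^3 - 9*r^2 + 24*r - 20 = (r - 2)*(r^2 - 7*r + 10) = (r - 5)*(r - 2)*(r - 2)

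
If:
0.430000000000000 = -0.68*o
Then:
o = -0.63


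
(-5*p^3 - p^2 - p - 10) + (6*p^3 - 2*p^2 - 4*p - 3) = p^3 - 3*p^2 - 5*p - 13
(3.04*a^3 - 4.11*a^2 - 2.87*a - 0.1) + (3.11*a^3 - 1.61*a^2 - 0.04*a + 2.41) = 6.15*a^3 - 5.72*a^2 - 2.91*a + 2.31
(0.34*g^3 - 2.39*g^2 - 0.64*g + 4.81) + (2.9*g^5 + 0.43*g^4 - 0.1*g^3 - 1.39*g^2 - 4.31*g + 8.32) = 2.9*g^5 + 0.43*g^4 + 0.24*g^3 - 3.78*g^2 - 4.95*g + 13.13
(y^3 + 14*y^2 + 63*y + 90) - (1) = y^3 + 14*y^2 + 63*y + 89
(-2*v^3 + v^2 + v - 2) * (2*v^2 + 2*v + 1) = -4*v^5 - 2*v^4 + 2*v^3 - v^2 - 3*v - 2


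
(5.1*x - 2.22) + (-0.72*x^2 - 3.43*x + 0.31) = -0.72*x^2 + 1.67*x - 1.91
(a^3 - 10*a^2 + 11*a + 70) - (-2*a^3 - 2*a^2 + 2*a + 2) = 3*a^3 - 8*a^2 + 9*a + 68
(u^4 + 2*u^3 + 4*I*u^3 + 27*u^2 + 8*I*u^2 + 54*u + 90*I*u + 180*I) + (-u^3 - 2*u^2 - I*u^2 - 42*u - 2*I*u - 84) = u^4 + u^3 + 4*I*u^3 + 25*u^2 + 7*I*u^2 + 12*u + 88*I*u - 84 + 180*I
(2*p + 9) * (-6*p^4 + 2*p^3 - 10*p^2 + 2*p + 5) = -12*p^5 - 50*p^4 - 2*p^3 - 86*p^2 + 28*p + 45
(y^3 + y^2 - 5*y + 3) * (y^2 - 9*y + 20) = y^5 - 8*y^4 + 6*y^3 + 68*y^2 - 127*y + 60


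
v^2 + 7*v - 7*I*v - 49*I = (v + 7)*(v - 7*I)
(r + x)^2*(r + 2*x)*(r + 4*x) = r^4 + 8*r^3*x + 21*r^2*x^2 + 22*r*x^3 + 8*x^4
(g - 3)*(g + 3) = g^2 - 9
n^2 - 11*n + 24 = (n - 8)*(n - 3)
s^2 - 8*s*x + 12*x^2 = (s - 6*x)*(s - 2*x)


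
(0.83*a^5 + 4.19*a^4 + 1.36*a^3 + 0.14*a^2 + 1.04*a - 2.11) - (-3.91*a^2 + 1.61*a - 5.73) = 0.83*a^5 + 4.19*a^4 + 1.36*a^3 + 4.05*a^2 - 0.57*a + 3.62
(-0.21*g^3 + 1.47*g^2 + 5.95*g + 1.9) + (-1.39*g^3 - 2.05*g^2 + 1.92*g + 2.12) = -1.6*g^3 - 0.58*g^2 + 7.87*g + 4.02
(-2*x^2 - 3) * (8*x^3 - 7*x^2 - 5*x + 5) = -16*x^5 + 14*x^4 - 14*x^3 + 11*x^2 + 15*x - 15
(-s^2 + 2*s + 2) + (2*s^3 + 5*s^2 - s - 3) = 2*s^3 + 4*s^2 + s - 1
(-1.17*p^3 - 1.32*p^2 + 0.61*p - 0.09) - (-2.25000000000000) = -1.17*p^3 - 1.32*p^2 + 0.61*p + 2.16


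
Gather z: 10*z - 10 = 10*z - 10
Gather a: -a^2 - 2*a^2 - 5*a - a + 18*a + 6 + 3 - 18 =-3*a^2 + 12*a - 9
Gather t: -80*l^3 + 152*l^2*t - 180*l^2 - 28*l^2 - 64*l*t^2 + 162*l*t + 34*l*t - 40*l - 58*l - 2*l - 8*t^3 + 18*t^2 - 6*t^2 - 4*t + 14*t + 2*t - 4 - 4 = -80*l^3 - 208*l^2 - 100*l - 8*t^3 + t^2*(12 - 64*l) + t*(152*l^2 + 196*l + 12) - 8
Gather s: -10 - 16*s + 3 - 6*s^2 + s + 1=-6*s^2 - 15*s - 6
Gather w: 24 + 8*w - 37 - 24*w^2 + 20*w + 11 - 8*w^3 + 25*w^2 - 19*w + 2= -8*w^3 + w^2 + 9*w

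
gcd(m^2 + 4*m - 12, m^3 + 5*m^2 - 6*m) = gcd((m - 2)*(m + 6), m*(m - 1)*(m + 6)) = m + 6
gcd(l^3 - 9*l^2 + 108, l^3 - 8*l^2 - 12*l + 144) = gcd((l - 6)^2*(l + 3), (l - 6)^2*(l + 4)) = l^2 - 12*l + 36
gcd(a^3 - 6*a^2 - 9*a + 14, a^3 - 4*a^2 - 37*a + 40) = a - 1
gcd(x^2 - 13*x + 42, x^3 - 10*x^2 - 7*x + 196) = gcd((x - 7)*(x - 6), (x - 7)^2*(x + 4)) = x - 7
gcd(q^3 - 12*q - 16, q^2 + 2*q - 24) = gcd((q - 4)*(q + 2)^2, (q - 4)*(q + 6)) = q - 4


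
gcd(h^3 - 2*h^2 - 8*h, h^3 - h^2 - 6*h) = h^2 + 2*h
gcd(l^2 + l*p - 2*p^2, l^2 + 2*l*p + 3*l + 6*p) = l + 2*p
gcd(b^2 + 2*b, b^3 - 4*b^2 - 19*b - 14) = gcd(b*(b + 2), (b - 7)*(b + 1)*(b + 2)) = b + 2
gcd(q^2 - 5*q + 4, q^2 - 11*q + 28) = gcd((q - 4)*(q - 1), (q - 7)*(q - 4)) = q - 4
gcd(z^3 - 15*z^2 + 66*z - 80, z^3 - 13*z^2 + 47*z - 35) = z - 5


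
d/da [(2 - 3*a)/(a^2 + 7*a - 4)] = (3*a^2 - 4*a - 2)/(a^4 + 14*a^3 + 41*a^2 - 56*a + 16)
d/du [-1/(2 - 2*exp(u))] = -1/(8*sinh(u/2)^2)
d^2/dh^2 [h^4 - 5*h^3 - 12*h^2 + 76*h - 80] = 12*h^2 - 30*h - 24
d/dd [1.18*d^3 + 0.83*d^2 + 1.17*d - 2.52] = 3.54*d^2 + 1.66*d + 1.17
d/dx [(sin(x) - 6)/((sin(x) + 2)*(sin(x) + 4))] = (12*sin(x) + cos(x)^2 + 43)*cos(x)/((sin(x) + 2)^2*(sin(x) + 4)^2)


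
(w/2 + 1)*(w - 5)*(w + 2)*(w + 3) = w^4/2 + w^3 - 19*w^2/2 - 34*w - 30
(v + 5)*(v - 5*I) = v^2 + 5*v - 5*I*v - 25*I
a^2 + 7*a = a*(a + 7)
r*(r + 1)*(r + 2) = r^3 + 3*r^2 + 2*r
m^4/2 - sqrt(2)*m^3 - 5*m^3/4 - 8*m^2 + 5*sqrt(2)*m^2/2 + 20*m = m*(m/2 + sqrt(2))*(m - 5/2)*(m - 4*sqrt(2))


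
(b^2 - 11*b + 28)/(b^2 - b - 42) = (b - 4)/(b + 6)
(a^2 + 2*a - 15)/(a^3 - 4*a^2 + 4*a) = (a^2 + 2*a - 15)/(a*(a^2 - 4*a + 4))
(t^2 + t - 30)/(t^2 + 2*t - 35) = (t + 6)/(t + 7)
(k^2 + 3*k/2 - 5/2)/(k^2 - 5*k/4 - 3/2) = 2*(-2*k^2 - 3*k + 5)/(-4*k^2 + 5*k + 6)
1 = 1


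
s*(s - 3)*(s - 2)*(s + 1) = s^4 - 4*s^3 + s^2 + 6*s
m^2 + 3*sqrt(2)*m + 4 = (m + sqrt(2))*(m + 2*sqrt(2))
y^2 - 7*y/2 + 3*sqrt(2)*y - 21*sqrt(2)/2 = (y - 7/2)*(y + 3*sqrt(2))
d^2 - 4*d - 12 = (d - 6)*(d + 2)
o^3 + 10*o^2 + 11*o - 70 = (o - 2)*(o + 5)*(o + 7)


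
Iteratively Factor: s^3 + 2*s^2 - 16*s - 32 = (s - 4)*(s^2 + 6*s + 8) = (s - 4)*(s + 2)*(s + 4)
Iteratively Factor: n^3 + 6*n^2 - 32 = (n - 2)*(n^2 + 8*n + 16) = (n - 2)*(n + 4)*(n + 4)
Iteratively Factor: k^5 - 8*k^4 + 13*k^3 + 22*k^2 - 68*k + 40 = (k - 2)*(k^4 - 6*k^3 + k^2 + 24*k - 20) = (k - 5)*(k - 2)*(k^3 - k^2 - 4*k + 4) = (k - 5)*(k - 2)*(k - 1)*(k^2 - 4) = (k - 5)*(k - 2)^2*(k - 1)*(k + 2)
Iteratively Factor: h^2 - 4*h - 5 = (h - 5)*(h + 1)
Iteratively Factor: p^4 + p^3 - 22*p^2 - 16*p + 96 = (p + 4)*(p^3 - 3*p^2 - 10*p + 24) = (p - 2)*(p + 4)*(p^2 - p - 12) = (p - 2)*(p + 3)*(p + 4)*(p - 4)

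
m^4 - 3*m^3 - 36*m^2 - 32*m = m*(m - 8)*(m + 1)*(m + 4)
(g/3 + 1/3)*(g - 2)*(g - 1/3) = g^3/3 - 4*g^2/9 - 5*g/9 + 2/9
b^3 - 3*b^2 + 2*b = b*(b - 2)*(b - 1)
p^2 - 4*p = p*(p - 4)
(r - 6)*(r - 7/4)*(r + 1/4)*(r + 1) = r^4 - 13*r^3/2 + 17*r^2/16 + 179*r/16 + 21/8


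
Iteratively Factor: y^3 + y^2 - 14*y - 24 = (y - 4)*(y^2 + 5*y + 6) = (y - 4)*(y + 3)*(y + 2)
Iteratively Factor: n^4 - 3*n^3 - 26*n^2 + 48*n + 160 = (n - 4)*(n^3 + n^2 - 22*n - 40) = (n - 5)*(n - 4)*(n^2 + 6*n + 8) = (n - 5)*(n - 4)*(n + 4)*(n + 2)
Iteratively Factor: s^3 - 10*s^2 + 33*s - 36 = (s - 4)*(s^2 - 6*s + 9) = (s - 4)*(s - 3)*(s - 3)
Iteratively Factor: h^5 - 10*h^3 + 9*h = (h + 1)*(h^4 - h^3 - 9*h^2 + 9*h) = (h + 1)*(h + 3)*(h^3 - 4*h^2 + 3*h) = (h - 1)*(h + 1)*(h + 3)*(h^2 - 3*h) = h*(h - 1)*(h + 1)*(h + 3)*(h - 3)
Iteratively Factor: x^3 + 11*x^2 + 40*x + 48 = (x + 4)*(x^2 + 7*x + 12) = (x + 4)^2*(x + 3)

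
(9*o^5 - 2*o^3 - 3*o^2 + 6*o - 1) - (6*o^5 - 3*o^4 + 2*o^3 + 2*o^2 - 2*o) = 3*o^5 + 3*o^4 - 4*o^3 - 5*o^2 + 8*o - 1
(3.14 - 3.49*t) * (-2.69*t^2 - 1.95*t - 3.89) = 9.3881*t^3 - 1.6411*t^2 + 7.4531*t - 12.2146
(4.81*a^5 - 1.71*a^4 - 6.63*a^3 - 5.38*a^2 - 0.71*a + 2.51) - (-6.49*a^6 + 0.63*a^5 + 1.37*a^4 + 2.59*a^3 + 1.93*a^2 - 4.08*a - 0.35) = 6.49*a^6 + 4.18*a^5 - 3.08*a^4 - 9.22*a^3 - 7.31*a^2 + 3.37*a + 2.86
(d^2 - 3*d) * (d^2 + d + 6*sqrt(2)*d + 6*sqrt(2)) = d^4 - 2*d^3 + 6*sqrt(2)*d^3 - 12*sqrt(2)*d^2 - 3*d^2 - 18*sqrt(2)*d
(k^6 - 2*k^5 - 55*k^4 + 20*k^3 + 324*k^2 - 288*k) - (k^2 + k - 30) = k^6 - 2*k^5 - 55*k^4 + 20*k^3 + 323*k^2 - 289*k + 30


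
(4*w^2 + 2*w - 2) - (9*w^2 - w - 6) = -5*w^2 + 3*w + 4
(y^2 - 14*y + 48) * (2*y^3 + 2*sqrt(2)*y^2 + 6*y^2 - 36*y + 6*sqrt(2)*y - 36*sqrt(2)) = 2*y^5 - 22*y^4 + 2*sqrt(2)*y^4 - 22*sqrt(2)*y^3 - 24*y^3 - 24*sqrt(2)*y^2 + 792*y^2 - 1728*y + 792*sqrt(2)*y - 1728*sqrt(2)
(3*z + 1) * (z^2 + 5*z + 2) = 3*z^3 + 16*z^2 + 11*z + 2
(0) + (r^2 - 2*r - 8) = r^2 - 2*r - 8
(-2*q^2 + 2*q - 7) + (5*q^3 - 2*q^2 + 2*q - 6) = 5*q^3 - 4*q^2 + 4*q - 13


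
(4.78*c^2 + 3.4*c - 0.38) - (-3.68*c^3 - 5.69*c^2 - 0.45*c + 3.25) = 3.68*c^3 + 10.47*c^2 + 3.85*c - 3.63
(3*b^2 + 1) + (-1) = 3*b^2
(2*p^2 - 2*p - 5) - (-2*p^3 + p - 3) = 2*p^3 + 2*p^2 - 3*p - 2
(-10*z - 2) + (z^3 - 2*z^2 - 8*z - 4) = z^3 - 2*z^2 - 18*z - 6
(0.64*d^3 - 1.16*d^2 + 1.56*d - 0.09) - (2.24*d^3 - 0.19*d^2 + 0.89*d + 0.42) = -1.6*d^3 - 0.97*d^2 + 0.67*d - 0.51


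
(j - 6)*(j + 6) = j^2 - 36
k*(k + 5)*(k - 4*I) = k^3 + 5*k^2 - 4*I*k^2 - 20*I*k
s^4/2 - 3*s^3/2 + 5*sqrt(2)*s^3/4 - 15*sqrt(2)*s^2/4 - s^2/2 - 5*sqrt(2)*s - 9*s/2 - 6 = (s - 4)*(s + 3*sqrt(2)/2)*(sqrt(2)*s/2 + 1)*(sqrt(2)*s/2 + sqrt(2)/2)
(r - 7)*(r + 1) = r^2 - 6*r - 7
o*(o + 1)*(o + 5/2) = o^3 + 7*o^2/2 + 5*o/2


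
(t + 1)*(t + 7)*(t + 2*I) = t^3 + 8*t^2 + 2*I*t^2 + 7*t + 16*I*t + 14*I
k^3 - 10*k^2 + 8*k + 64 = (k - 8)*(k - 4)*(k + 2)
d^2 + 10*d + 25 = (d + 5)^2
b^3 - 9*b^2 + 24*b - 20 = (b - 5)*(b - 2)^2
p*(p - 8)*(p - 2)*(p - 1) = p^4 - 11*p^3 + 26*p^2 - 16*p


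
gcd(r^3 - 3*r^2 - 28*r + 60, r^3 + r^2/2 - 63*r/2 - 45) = r^2 - r - 30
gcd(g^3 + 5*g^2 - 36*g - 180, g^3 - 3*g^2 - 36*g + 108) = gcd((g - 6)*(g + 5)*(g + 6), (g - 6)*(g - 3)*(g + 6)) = g^2 - 36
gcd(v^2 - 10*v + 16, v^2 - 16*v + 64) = v - 8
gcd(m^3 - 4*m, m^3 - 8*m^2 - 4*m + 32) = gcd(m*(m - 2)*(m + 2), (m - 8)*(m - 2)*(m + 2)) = m^2 - 4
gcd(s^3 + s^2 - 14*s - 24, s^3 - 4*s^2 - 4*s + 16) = s^2 - 2*s - 8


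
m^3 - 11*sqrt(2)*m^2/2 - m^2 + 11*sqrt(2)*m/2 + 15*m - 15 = (m - 1)*(m - 3*sqrt(2))*(m - 5*sqrt(2)/2)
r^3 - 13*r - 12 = (r - 4)*(r + 1)*(r + 3)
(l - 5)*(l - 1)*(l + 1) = l^3 - 5*l^2 - l + 5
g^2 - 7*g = g*(g - 7)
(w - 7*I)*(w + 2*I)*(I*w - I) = I*w^3 + 5*w^2 - I*w^2 - 5*w + 14*I*w - 14*I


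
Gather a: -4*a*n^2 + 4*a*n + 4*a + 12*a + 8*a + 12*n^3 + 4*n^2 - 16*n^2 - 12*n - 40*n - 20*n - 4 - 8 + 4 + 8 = a*(-4*n^2 + 4*n + 24) + 12*n^3 - 12*n^2 - 72*n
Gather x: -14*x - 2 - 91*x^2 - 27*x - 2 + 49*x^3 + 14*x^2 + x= 49*x^3 - 77*x^2 - 40*x - 4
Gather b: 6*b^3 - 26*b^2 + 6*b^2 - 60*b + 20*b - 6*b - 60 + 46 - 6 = 6*b^3 - 20*b^2 - 46*b - 20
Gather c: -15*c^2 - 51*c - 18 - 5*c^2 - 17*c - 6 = -20*c^2 - 68*c - 24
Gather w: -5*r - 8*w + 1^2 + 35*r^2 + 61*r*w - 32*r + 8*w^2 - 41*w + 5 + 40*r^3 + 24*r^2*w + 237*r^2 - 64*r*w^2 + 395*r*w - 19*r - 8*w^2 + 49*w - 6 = 40*r^3 + 272*r^2 - 64*r*w^2 - 56*r + w*(24*r^2 + 456*r)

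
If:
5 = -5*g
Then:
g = -1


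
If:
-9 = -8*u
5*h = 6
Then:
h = 6/5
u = 9/8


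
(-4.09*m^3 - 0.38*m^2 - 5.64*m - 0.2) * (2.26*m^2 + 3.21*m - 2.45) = -9.2434*m^5 - 13.9877*m^4 - 3.9457*m^3 - 17.6254*m^2 + 13.176*m + 0.49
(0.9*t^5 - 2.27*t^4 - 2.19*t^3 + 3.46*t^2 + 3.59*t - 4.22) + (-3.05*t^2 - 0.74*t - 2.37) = 0.9*t^5 - 2.27*t^4 - 2.19*t^3 + 0.41*t^2 + 2.85*t - 6.59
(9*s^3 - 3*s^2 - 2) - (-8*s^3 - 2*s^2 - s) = 17*s^3 - s^2 + s - 2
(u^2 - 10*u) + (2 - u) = u^2 - 11*u + 2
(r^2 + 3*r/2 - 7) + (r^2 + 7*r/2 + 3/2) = 2*r^2 + 5*r - 11/2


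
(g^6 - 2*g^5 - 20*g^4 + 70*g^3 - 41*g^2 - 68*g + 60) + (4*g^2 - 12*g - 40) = g^6 - 2*g^5 - 20*g^4 + 70*g^3 - 37*g^2 - 80*g + 20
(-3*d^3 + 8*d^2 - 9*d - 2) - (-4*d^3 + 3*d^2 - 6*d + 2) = d^3 + 5*d^2 - 3*d - 4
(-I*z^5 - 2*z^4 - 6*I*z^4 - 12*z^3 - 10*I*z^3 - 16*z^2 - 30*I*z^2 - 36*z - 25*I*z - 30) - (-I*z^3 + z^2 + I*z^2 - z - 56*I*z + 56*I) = -I*z^5 - 2*z^4 - 6*I*z^4 - 12*z^3 - 9*I*z^3 - 17*z^2 - 31*I*z^2 - 35*z + 31*I*z - 30 - 56*I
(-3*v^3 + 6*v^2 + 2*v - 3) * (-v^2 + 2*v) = 3*v^5 - 12*v^4 + 10*v^3 + 7*v^2 - 6*v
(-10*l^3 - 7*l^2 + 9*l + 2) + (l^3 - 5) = -9*l^3 - 7*l^2 + 9*l - 3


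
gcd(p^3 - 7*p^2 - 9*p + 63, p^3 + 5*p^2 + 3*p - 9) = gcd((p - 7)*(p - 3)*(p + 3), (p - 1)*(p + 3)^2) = p + 3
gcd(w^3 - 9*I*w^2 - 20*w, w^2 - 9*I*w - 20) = w^2 - 9*I*w - 20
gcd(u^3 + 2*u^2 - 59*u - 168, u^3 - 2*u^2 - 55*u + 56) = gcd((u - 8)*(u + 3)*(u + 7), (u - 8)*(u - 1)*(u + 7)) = u^2 - u - 56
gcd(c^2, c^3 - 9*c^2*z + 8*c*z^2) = c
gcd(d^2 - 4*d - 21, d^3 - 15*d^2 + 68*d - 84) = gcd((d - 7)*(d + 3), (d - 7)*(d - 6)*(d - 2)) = d - 7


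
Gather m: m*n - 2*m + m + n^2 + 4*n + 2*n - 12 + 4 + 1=m*(n - 1) + n^2 + 6*n - 7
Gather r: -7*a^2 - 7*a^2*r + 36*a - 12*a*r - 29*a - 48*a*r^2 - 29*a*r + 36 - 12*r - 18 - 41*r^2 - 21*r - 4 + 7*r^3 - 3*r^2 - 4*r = -7*a^2 + 7*a + 7*r^3 + r^2*(-48*a - 44) + r*(-7*a^2 - 41*a - 37) + 14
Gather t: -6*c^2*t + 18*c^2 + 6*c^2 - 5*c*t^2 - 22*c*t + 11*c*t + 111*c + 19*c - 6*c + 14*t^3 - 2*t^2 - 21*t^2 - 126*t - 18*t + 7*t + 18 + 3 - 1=24*c^2 + 124*c + 14*t^3 + t^2*(-5*c - 23) + t*(-6*c^2 - 11*c - 137) + 20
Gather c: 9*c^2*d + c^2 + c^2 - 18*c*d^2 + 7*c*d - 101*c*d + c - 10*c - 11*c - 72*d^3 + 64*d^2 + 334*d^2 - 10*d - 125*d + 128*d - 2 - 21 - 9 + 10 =c^2*(9*d + 2) + c*(-18*d^2 - 94*d - 20) - 72*d^3 + 398*d^2 - 7*d - 22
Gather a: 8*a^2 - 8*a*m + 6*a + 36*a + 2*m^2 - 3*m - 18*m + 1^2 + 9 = 8*a^2 + a*(42 - 8*m) + 2*m^2 - 21*m + 10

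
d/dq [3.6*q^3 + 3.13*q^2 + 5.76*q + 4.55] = 10.8*q^2 + 6.26*q + 5.76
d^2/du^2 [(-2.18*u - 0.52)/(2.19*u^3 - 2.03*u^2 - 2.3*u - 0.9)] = (-62.732988*u^5 + 28.222092*u^4 - 2.94021999999998*u^3 - 48.703128*u^2 + 3.18036*u + 5.42368)/(10.503459*u^9 - 29.208249*u^8 - 6.018777*u^7 + 40.035763*u^6 + 30.32787*u^5 - 16.14273*u^4 - 32.0579*u^3 - 19.2159*u^2 - 5.589*u - 0.729)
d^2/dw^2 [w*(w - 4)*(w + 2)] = 6*w - 4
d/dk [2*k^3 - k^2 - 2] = 2*k*(3*k - 1)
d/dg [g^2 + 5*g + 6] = 2*g + 5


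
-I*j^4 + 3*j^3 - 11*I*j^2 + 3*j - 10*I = (j - 2*I)*(j - I)*(j + 5*I)*(-I*j + 1)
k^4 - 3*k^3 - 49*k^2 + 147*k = k*(k - 7)*(k - 3)*(k + 7)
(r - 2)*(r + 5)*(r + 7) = r^3 + 10*r^2 + 11*r - 70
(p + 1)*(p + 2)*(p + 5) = p^3 + 8*p^2 + 17*p + 10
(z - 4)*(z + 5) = z^2 + z - 20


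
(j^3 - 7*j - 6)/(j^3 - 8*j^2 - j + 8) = (j^2 - j - 6)/(j^2 - 9*j + 8)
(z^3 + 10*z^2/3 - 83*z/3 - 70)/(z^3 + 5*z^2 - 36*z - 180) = (z^2 - 8*z/3 - 35/3)/(z^2 - z - 30)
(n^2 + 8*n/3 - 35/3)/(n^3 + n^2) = (3*n^2 + 8*n - 35)/(3*n^2*(n + 1))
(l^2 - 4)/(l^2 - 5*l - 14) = (l - 2)/(l - 7)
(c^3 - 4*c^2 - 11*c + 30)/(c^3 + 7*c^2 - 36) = (c - 5)/(c + 6)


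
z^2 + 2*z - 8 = (z - 2)*(z + 4)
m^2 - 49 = (m - 7)*(m + 7)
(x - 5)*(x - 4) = x^2 - 9*x + 20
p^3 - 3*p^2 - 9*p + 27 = (p - 3)^2*(p + 3)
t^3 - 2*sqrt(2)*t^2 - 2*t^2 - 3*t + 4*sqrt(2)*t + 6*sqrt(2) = (t - 3)*(t + 1)*(t - 2*sqrt(2))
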